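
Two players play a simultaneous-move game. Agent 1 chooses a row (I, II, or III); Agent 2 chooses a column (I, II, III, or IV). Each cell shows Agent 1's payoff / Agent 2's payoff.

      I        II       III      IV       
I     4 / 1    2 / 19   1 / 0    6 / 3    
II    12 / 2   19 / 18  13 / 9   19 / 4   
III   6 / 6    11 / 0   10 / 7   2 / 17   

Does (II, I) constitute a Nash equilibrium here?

No

Holding Agent 2 at I: Agent 1 gets 12 from II, versus 4 from I, 6 from III. No profitable deviation for Agent 1.
Holding Agent 1 at II: Agent 2 gets 2 from I but could get 18 by switching to II. Agent 2 has a profitable deviation.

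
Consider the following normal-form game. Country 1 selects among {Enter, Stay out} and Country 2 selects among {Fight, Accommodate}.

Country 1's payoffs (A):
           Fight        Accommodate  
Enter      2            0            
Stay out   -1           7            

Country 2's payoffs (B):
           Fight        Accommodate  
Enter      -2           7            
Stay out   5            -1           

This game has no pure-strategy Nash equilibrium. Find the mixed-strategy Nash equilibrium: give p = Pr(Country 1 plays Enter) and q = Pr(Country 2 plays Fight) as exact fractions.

p = 2/5, q = 7/10

In a mixed NE each player is indifferent between their pure strategies, so the opponent's mix sets the indifference.
Country 2 indifferent between Fight and Accommodate: p·(-2) + (1−p)·5 = p·7 + (1−p)·(-1) ⟹ 5 + (-7)p = (-1) + 8p ⟹ p = 2/5.
Country 1 indifferent between Enter and Stay out: q·2 + (1−q)·0 = q·(-1) + (1−q)·7 ⟹ 0 + 2q = 7 + (-8)q ⟹ q = 7/10.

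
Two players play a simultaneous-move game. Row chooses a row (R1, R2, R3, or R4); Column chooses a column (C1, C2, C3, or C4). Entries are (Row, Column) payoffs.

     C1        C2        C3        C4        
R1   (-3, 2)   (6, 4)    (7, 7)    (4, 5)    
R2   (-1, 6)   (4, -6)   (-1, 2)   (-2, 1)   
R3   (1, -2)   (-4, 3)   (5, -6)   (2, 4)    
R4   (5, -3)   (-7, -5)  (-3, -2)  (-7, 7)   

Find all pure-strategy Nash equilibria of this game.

A profile is a Nash equilibrium when each player is best-responding to the other.
Row's best responses — vs C1: R4 (payoff 5); vs C2: R1 (payoff 6); vs C3: R1 (payoff 7); vs C4: R1 (payoff 4).
Column's best responses — vs R1: C3 (payoff 7); vs R2: C1 (payoff 6); vs R3: C4 (payoff 4); vs R4: C4 (payoff 7).
The only mutual best response is (R1, C3); neither player gains by switching there.

(R1, C3)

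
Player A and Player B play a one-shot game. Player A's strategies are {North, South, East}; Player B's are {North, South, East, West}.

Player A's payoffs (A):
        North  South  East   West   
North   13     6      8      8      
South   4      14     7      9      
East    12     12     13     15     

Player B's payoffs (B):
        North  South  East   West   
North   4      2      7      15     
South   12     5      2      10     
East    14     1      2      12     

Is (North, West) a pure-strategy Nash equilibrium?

No

Holding Player B at West: Player A gets 8 from North but could get 15 by switching to East. Player A has a profitable deviation.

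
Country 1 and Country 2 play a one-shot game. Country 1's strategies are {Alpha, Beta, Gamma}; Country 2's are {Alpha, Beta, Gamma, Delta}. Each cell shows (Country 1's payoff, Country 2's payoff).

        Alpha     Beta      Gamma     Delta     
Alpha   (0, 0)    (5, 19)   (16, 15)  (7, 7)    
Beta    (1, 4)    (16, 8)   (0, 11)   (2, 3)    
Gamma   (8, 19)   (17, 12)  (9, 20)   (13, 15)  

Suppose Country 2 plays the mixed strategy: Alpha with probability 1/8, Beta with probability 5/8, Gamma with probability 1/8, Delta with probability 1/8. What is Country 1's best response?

Country 1's best reply maximizes expected payoff against the mix.
Alpha: (1/8)·0 + (5/8)·5 + (1/8)·16 + (1/8)·7 = 6
Beta: (1/8)·1 + (5/8)·16 + (1/8)·0 + (1/8)·2 = 83/8
Gamma: (1/8)·8 + (5/8)·17 + (1/8)·9 + (1/8)·13 = 115/8
Highest expected payoff is 115/8, from Gamma.

Gamma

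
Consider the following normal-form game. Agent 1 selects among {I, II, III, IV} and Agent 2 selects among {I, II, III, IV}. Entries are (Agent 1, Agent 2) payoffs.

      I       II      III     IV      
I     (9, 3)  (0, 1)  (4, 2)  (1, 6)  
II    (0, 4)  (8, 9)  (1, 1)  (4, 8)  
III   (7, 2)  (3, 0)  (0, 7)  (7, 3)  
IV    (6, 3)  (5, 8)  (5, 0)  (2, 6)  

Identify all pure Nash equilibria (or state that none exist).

Find each player's best response to every opponent strategy; NE are the intersections.
Agent 1's best responses — vs I: I (payoff 9); vs II: II (payoff 8); vs III: IV (payoff 5); vs IV: III (payoff 7).
Agent 2's best responses — vs I: IV (payoff 6); vs II: II (payoff 9); vs III: III (payoff 7); vs IV: II (payoff 8).
The only mutual best response is (II, II); neither player gains by switching there.

(II, II)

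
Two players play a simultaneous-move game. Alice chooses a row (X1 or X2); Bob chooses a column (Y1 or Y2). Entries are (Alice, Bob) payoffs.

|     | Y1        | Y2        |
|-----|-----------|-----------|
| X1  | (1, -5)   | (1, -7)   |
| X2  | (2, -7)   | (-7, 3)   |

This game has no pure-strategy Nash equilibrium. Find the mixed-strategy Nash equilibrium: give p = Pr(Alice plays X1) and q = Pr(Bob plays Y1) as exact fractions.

In a mixed NE each player is indifferent between their pure strategies, so the opponent's mix sets the indifference.
Bob indifferent between Y1 and Y2: p·(-5) + (1−p)·(-7) = p·(-7) + (1−p)·3 ⟹ (-7) + 2p = 3 + (-10)p ⟹ p = 5/6.
Alice indifferent between X1 and X2: q·1 + (1−q)·1 = q·2 + (1−q)·(-7) ⟹ 1 + 0q = (-7) + 9q ⟹ q = 8/9.

p = 5/6, q = 8/9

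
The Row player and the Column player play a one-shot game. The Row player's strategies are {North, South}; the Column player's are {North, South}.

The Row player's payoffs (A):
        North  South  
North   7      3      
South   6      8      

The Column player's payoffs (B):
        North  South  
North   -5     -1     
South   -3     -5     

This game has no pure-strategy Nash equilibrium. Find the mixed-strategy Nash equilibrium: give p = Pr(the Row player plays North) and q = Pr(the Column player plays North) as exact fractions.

p = 1/3, q = 5/6

In a mixed NE each player is indifferent between their pure strategies, so the opponent's mix sets the indifference.
The Column player indifferent between North and South: p·(-5) + (1−p)·(-3) = p·(-1) + (1−p)·(-5) ⟹ (-3) + (-2)p = (-5) + 4p ⟹ p = 1/3.
The Row player indifferent between North and South: q·7 + (1−q)·3 = q·6 + (1−q)·8 ⟹ 3 + 4q = 8 + (-2)q ⟹ q = 5/6.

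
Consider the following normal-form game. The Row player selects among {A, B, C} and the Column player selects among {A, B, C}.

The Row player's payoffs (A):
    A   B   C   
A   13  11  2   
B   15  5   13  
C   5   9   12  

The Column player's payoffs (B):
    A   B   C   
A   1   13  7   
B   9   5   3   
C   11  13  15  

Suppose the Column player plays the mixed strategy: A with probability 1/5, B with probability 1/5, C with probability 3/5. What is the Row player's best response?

The Row player's best reply maximizes expected payoff against the mix.
A: (1/5)·13 + (1/5)·11 + (3/5)·2 = 6
B: (1/5)·15 + (1/5)·5 + (3/5)·13 = 59/5
C: (1/5)·5 + (1/5)·9 + (3/5)·12 = 10
Highest expected payoff is 59/5, from B.

B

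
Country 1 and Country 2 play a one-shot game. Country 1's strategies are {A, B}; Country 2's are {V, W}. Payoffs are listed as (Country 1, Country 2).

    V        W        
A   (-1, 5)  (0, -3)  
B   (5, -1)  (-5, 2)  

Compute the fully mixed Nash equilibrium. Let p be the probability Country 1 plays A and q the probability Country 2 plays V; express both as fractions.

p = 3/11, q = 5/11

Each player's mixing probability is pinned down by making the *other* player indifferent.
Country 2 indifferent between V and W: p·5 + (1−p)·(-1) = p·(-3) + (1−p)·2 ⟹ (-1) + 6p = 2 + (-5)p ⟹ p = 3/11.
Country 1 indifferent between A and B: q·(-1) + (1−q)·0 = q·5 + (1−q)·(-5) ⟹ 0 + (-1)q = (-5) + 10q ⟹ q = 5/11.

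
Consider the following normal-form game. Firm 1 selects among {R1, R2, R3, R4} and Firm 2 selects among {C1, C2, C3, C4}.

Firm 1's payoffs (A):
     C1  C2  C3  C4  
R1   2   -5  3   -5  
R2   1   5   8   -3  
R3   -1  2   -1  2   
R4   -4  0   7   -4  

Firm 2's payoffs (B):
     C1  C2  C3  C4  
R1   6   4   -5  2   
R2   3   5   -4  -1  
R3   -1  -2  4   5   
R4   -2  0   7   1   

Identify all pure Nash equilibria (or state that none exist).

Find each player's best response to every opponent strategy; NE are the intersections.
Firm 1's best responses — vs C1: R1 (payoff 2); vs C2: R2 (payoff 5); vs C3: R2 (payoff 8); vs C4: R3 (payoff 2).
Firm 2's best responses — vs R1: C1 (payoff 6); vs R2: C2 (payoff 5); vs R3: C4 (payoff 5); vs R4: C3 (payoff 7).
Mutual best responses occur at (R1, C1), (R2, C2), and (R3, C4); at each, neither player gains by switching.

(R1, C1), (R2, C2), and (R3, C4)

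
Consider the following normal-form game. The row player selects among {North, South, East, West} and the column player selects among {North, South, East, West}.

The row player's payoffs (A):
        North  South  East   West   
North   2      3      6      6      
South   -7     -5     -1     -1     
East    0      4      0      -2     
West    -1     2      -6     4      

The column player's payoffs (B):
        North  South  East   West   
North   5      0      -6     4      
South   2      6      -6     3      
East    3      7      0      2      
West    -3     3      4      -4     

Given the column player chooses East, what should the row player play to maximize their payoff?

North

With the column player fixed at East, the row player's payoffs are: North → 6, South → -1, East → 0, West → -6.
The maximum is 6, achieved by North.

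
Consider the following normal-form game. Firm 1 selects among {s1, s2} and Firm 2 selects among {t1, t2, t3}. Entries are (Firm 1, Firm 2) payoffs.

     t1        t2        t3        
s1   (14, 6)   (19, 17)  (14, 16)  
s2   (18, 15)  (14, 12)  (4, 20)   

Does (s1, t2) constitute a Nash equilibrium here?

Holding Firm 2 at t2: Firm 1 gets 19 from s1, versus 14 from s2. No profitable deviation for Firm 1.
Holding Firm 1 at s1: Firm 2 gets 17 from t2, versus 6 from t1, 16 from t3. No profitable deviation for Firm 2 either.

Yes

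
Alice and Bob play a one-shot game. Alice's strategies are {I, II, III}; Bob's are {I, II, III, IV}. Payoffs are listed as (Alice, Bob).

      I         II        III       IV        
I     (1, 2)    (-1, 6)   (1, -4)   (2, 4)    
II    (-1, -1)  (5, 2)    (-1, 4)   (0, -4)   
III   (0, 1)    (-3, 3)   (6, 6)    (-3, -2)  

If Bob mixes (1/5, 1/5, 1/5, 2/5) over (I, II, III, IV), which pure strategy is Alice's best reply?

I

Alice's best reply maximizes expected payoff against the mix.
I: (1/5)·1 + (1/5)·(-1) + (1/5)·1 + (2/5)·2 = 1
II: (1/5)·(-1) + (1/5)·5 + (1/5)·(-1) + (2/5)·0 = 3/5
III: (1/5)·0 + (1/5)·(-3) + (1/5)·6 + (2/5)·(-3) = -3/5
Highest expected payoff is 1, from I.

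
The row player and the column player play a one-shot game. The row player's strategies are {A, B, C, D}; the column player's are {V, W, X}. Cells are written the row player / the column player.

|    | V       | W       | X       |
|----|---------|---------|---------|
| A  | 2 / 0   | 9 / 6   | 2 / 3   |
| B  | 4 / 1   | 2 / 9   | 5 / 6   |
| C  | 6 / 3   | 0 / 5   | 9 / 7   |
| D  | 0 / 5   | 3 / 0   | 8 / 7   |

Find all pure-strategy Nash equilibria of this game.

(A, W) and (C, X)

Find each player's best response to every opponent strategy; NE are the intersections.
The row player's best responses — vs V: C (payoff 6); vs W: A (payoff 9); vs X: C (payoff 9).
The column player's best responses — vs A: W (payoff 6); vs B: W (payoff 9); vs C: X (payoff 7); vs D: X (payoff 7).
Mutual best responses occur at (A, W) and (C, X); at each, neither player gains by switching.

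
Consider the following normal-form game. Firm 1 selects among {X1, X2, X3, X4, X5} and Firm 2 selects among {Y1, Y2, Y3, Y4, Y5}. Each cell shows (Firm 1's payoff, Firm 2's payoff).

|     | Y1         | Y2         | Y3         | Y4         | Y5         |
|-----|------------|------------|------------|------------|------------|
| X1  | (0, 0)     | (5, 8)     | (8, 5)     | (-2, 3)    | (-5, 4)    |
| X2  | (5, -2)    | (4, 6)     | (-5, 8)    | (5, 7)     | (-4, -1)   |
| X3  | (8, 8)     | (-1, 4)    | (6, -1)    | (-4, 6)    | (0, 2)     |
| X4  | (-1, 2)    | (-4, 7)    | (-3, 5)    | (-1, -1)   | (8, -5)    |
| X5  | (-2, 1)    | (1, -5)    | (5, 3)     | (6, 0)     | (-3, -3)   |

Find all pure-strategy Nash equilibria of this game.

A profile is a Nash equilibrium when each player is best-responding to the other.
Firm 1's best responses — vs Y1: X3 (payoff 8); vs Y2: X1 (payoff 5); vs Y3: X1 (payoff 8); vs Y4: X5 (payoff 6); vs Y5: X4 (payoff 8).
Firm 2's best responses — vs X1: Y2 (payoff 8); vs X2: Y3 (payoff 8); vs X3: Y1 (payoff 8); vs X4: Y2 (payoff 7); vs X5: Y3 (payoff 3).
Mutual best responses occur at (X1, Y2) and (X3, Y1); at each, neither player gains by switching.

(X1, Y2) and (X3, Y1)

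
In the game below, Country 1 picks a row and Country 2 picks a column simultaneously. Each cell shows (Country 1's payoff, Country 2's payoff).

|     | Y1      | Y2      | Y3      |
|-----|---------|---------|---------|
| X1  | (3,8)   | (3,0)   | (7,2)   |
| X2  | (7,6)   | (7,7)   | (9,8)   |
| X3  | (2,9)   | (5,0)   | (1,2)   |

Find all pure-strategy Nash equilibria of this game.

(X2, Y3)

A profile is a Nash equilibrium when each player is best-responding to the other.
Country 1's best responses — vs Y1: X2 (payoff 7); vs Y2: X2 (payoff 7); vs Y3: X2 (payoff 9).
Country 2's best responses — vs X1: Y1 (payoff 8); vs X2: Y3 (payoff 8); vs X3: Y1 (payoff 9).
The only mutual best response is (X2, Y3); neither player gains by switching there.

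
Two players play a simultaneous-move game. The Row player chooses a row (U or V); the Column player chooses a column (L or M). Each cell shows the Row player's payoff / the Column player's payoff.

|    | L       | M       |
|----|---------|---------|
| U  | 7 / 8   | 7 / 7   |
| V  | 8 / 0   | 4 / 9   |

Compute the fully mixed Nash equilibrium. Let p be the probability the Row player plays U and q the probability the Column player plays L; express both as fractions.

Each player's mixing probability is pinned down by making the *other* player indifferent.
The Column player indifferent between L and M: p·8 + (1−p)·0 = p·7 + (1−p)·9 ⟹ 0 + 8p = 9 + (-2)p ⟹ p = 9/10.
The Row player indifferent between U and V: q·7 + (1−q)·7 = q·8 + (1−q)·4 ⟹ 7 + 0q = 4 + 4q ⟹ q = 3/4.

p = 9/10, q = 3/4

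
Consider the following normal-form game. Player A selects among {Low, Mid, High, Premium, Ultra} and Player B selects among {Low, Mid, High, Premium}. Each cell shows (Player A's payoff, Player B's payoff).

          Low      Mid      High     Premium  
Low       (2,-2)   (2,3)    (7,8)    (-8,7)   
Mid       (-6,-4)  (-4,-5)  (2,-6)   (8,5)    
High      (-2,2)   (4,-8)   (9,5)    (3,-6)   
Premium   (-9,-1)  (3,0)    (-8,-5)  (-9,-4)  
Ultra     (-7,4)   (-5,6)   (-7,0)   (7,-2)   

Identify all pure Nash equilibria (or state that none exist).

A profile is a Nash equilibrium when each player is best-responding to the other.
Player A's best responses — vs Low: Low (payoff 2); vs Mid: High (payoff 4); vs High: High (payoff 9); vs Premium: Mid (payoff 8).
Player B's best responses — vs Low: High (payoff 8); vs Mid: Premium (payoff 5); vs High: High (payoff 5); vs Premium: Mid (payoff 0); vs Ultra: Mid (payoff 6).
Mutual best responses occur at (Mid, Premium) and (High, High); at each, neither player gains by switching.

(Mid, Premium) and (High, High)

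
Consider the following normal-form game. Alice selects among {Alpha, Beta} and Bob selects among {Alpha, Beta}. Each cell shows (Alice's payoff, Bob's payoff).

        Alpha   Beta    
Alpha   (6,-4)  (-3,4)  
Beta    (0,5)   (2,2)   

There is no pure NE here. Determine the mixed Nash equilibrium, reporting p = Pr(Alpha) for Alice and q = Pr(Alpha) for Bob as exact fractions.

Each player's mixing probability is pinned down by making the *other* player indifferent.
Bob indifferent between Alpha and Beta: p·(-4) + (1−p)·5 = p·4 + (1−p)·2 ⟹ 5 + (-9)p = 2 + 2p ⟹ p = 3/11.
Alice indifferent between Alpha and Beta: q·6 + (1−q)·(-3) = q·0 + (1−q)·2 ⟹ (-3) + 9q = 2 + (-2)q ⟹ q = 5/11.

p = 3/11, q = 5/11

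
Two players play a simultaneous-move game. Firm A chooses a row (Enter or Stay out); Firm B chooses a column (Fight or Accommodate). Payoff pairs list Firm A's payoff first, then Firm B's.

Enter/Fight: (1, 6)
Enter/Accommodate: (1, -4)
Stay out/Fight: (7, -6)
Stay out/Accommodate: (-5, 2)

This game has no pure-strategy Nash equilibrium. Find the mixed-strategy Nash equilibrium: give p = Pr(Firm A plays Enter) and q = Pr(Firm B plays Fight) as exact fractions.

In a mixed NE each player is indifferent between their pure strategies, so the opponent's mix sets the indifference.
Firm B indifferent between Fight and Accommodate: p·6 + (1−p)·(-6) = p·(-4) + (1−p)·2 ⟹ (-6) + 12p = 2 + (-6)p ⟹ p = 4/9.
Firm A indifferent between Enter and Stay out: q·1 + (1−q)·1 = q·7 + (1−q)·(-5) ⟹ 1 + 0q = (-5) + 12q ⟹ q = 1/2.

p = 4/9, q = 1/2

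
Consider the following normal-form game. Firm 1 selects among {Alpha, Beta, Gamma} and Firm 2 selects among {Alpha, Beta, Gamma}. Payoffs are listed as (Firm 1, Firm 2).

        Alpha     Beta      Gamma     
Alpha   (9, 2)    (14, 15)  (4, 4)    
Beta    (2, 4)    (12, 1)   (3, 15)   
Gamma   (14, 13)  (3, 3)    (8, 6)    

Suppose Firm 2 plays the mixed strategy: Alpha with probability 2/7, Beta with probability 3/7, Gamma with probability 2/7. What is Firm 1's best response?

Compute Firm 1's expected payoff from each pure strategy against the given mix.
Alpha: (2/7)·9 + (3/7)·14 + (2/7)·4 = 68/7
Beta: (2/7)·2 + (3/7)·12 + (2/7)·3 = 46/7
Gamma: (2/7)·14 + (3/7)·3 + (2/7)·8 = 53/7
Highest expected payoff is 68/7, from Alpha.

Alpha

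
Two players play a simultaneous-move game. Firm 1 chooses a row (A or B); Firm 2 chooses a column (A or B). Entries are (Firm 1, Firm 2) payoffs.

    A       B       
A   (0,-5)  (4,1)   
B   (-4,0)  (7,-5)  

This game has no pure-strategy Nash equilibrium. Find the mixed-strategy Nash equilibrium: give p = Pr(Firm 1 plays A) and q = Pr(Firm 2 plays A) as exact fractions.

p = 5/11, q = 3/7

In a mixed NE each player is indifferent between their pure strategies, so the opponent's mix sets the indifference.
Firm 2 indifferent between A and B: p·(-5) + (1−p)·0 = p·1 + (1−p)·(-5) ⟹ 0 + (-5)p = (-5) + 6p ⟹ p = 5/11.
Firm 1 indifferent between A and B: q·0 + (1−q)·4 = q·(-4) + (1−q)·7 ⟹ 4 + (-4)q = 7 + (-11)q ⟹ q = 3/7.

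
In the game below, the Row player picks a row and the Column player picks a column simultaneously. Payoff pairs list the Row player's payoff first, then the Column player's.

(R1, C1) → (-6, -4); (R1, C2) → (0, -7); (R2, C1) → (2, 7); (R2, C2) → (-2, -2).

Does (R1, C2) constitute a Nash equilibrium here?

No

Holding the Column player at C2: the Row player gets 0 from R1, versus -2 from R2. No profitable deviation for the Row player.
Holding the Row player at R1: the Column player gets -7 from C2 but could get -4 by switching to C1. The Column player has a profitable deviation.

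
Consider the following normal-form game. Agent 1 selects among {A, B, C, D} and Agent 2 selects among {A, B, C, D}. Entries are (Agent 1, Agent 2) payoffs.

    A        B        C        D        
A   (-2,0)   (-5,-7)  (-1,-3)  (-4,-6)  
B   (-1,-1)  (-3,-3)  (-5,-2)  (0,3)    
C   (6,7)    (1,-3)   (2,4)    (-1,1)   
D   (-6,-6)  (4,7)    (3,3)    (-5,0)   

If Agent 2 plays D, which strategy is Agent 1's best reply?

With Agent 2 fixed at D, Agent 1's payoffs are: A → -4, B → 0, C → -1, D → -5.
The maximum is 0, achieved by B.

B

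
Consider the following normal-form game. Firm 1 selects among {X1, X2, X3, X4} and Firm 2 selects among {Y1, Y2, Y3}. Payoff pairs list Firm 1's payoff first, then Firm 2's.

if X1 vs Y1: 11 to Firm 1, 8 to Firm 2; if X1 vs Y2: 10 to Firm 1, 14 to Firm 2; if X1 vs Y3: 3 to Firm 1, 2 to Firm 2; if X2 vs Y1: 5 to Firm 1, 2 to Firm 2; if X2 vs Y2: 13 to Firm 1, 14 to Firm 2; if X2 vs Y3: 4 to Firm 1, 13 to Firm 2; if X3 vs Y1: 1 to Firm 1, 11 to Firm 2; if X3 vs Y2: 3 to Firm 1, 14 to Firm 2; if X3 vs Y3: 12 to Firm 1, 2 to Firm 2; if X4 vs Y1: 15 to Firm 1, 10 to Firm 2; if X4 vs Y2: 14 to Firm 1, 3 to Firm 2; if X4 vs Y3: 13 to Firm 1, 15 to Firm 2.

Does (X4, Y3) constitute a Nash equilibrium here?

Yes

Holding Firm 2 at Y3: Firm 1 gets 13 from X4, versus 3 from X1, 4 from X2, 12 from X3. No profitable deviation for Firm 1.
Holding Firm 1 at X4: Firm 2 gets 15 from Y3, versus 10 from Y1, 3 from Y2. No profitable deviation for Firm 2 either.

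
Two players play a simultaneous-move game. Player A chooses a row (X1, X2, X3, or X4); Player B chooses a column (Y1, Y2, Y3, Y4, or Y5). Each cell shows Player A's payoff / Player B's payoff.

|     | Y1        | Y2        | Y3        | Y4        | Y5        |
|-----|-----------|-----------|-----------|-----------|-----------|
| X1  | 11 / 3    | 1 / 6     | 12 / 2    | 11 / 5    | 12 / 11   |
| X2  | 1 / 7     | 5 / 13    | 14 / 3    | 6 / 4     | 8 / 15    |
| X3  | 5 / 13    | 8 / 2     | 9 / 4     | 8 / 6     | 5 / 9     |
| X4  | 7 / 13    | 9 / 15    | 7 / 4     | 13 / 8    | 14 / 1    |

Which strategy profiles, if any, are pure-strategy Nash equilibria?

(X4, Y2)

A profile is a Nash equilibrium when each player is best-responding to the other.
Player A's best responses — vs Y1: X1 (payoff 11); vs Y2: X4 (payoff 9); vs Y3: X2 (payoff 14); vs Y4: X4 (payoff 13); vs Y5: X4 (payoff 14).
Player B's best responses — vs X1: Y5 (payoff 11); vs X2: Y5 (payoff 15); vs X3: Y1 (payoff 13); vs X4: Y2 (payoff 15).
The only mutual best response is (X4, Y2); neither player gains by switching there.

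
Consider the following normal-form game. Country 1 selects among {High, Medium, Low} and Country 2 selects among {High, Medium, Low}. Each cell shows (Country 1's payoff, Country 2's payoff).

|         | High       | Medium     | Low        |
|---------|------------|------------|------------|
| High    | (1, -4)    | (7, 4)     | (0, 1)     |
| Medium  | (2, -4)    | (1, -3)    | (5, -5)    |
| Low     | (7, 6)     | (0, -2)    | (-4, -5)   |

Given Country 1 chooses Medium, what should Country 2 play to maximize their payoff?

Medium

With Country 1 fixed at Medium, Country 2's payoffs are: High → -4, Medium → -3, Low → -5.
The maximum is -3, achieved by Medium.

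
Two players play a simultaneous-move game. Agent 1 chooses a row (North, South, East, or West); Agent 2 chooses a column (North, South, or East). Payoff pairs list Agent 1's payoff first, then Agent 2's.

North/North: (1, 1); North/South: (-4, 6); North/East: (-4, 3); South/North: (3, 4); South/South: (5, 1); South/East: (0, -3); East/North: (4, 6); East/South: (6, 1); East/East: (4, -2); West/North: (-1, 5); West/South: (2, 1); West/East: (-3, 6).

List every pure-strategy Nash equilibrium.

A profile is a Nash equilibrium when each player is best-responding to the other.
Agent 1's best responses — vs North: East (payoff 4); vs South: East (payoff 6); vs East: East (payoff 4).
Agent 2's best responses — vs North: South (payoff 6); vs South: North (payoff 4); vs East: North (payoff 6); vs West: East (payoff 6).
The only mutual best response is (East, North); neither player gains by switching there.

(East, North)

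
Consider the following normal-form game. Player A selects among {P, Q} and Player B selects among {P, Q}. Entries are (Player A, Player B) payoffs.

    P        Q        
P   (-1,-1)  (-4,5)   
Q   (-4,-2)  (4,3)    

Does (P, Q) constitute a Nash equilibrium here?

No

Holding Player B at Q: Player A gets -4 from P but could get 4 by switching to Q. Player A has a profitable deviation.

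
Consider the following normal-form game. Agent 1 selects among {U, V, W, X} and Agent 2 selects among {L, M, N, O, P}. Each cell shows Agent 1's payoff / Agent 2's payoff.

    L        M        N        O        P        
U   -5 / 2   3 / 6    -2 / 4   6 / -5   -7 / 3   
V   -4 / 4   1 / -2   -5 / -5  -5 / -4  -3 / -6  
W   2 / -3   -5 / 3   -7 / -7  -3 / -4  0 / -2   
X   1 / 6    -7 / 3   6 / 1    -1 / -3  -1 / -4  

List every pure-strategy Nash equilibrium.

(U, M)

A profile is a Nash equilibrium when each player is best-responding to the other.
Agent 1's best responses — vs L: W (payoff 2); vs M: U (payoff 3); vs N: X (payoff 6); vs O: U (payoff 6); vs P: W (payoff 0).
Agent 2's best responses — vs U: M (payoff 6); vs V: L (payoff 4); vs W: M (payoff 3); vs X: L (payoff 6).
The only mutual best response is (U, M); neither player gains by switching there.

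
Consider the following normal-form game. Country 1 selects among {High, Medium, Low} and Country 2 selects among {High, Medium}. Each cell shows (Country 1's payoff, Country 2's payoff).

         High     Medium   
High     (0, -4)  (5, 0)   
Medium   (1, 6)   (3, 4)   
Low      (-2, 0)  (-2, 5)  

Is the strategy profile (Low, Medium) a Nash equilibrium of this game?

No

Holding Country 2 at Medium: Country 1 gets -2 from Low but could get 5 by switching to High. Country 1 has a profitable deviation.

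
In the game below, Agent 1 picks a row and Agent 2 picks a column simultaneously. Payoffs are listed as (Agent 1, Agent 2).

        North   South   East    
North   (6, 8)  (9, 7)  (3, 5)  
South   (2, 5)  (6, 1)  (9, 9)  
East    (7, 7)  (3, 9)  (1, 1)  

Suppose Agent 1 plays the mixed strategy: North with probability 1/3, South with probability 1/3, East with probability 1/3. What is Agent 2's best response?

Agent 2's best reply maximizes expected payoff against the mix.
North: (1/3)·8 + (1/3)·5 + (1/3)·7 = 20/3
South: (1/3)·7 + (1/3)·1 + (1/3)·9 = 17/3
East: (1/3)·5 + (1/3)·9 + (1/3)·1 = 5
Highest expected payoff is 20/3, from North.

North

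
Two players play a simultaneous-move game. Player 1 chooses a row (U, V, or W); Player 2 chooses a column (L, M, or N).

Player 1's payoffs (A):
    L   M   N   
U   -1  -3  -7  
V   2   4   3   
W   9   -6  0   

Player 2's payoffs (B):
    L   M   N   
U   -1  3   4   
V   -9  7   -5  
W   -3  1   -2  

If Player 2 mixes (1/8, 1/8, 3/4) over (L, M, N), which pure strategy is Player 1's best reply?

Compute Player 1's expected payoff from each pure strategy against the given mix.
U: (1/8)·(-1) + (1/8)·(-3) + (3/4)·(-7) = -23/4
V: (1/8)·2 + (1/8)·4 + (3/4)·3 = 3
W: (1/8)·9 + (1/8)·(-6) + (3/4)·0 = 3/8
Highest expected payoff is 3, from V.

V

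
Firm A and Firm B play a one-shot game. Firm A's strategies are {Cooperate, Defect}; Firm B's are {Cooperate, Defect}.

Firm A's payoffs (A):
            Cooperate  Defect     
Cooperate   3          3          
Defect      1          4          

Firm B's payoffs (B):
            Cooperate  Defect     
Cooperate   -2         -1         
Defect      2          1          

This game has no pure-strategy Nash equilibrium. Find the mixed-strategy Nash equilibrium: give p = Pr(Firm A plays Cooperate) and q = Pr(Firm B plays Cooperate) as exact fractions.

In a mixed NE each player is indifferent between their pure strategies, so the opponent's mix sets the indifference.
Firm B indifferent between Cooperate and Defect: p·(-2) + (1−p)·2 = p·(-1) + (1−p)·1 ⟹ 2 + (-4)p = 1 + (-2)p ⟹ p = 1/2.
Firm A indifferent between Cooperate and Defect: q·3 + (1−q)·3 = q·1 + (1−q)·4 ⟹ 3 + 0q = 4 + (-3)q ⟹ q = 1/3.

p = 1/2, q = 1/3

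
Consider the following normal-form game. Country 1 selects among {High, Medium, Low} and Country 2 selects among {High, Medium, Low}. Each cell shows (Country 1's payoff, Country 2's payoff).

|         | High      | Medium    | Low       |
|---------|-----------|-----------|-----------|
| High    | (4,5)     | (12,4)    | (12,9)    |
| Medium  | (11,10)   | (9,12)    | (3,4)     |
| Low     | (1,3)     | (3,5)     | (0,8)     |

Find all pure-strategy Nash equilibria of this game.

A profile is a Nash equilibrium when each player is best-responding to the other.
Country 1's best responses — vs High: Medium (payoff 11); vs Medium: High (payoff 12); vs Low: High (payoff 12).
Country 2's best responses — vs High: Low (payoff 9); vs Medium: Medium (payoff 12); vs Low: Low (payoff 8).
The only mutual best response is (High, Low); neither player gains by switching there.

(High, Low)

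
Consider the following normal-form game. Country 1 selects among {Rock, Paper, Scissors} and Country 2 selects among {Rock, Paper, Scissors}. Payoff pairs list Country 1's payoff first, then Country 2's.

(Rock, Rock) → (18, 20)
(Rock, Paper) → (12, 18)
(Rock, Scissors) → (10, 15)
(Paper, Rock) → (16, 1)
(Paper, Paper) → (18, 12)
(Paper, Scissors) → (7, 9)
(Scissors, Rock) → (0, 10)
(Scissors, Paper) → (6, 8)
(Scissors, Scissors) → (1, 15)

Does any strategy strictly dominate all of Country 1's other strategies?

A strategy is strictly dominant if it gives Country 1 a strictly higher payoff than every other strategy, against every choice by the opponent.
Rock is not dominant: against Paper, Paper gives 18 > 12.
Paper is not dominant: against Rock, Rock gives 18 > 16.
Scissors is not dominant: against Rock, Rock gives 18 > 0.
No single strategy is best against every opponent action.

No strictly dominant strategy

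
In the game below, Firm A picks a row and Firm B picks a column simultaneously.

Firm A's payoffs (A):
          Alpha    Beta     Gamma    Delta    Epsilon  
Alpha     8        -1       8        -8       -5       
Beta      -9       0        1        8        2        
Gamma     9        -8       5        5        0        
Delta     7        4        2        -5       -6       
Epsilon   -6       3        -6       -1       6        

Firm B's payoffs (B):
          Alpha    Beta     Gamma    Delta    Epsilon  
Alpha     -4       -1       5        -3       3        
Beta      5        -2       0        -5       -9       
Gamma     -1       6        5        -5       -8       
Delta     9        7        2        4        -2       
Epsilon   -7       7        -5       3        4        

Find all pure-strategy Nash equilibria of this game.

Find each player's best response to every opponent strategy; NE are the intersections.
Firm A's best responses — vs Alpha: Gamma (payoff 9); vs Beta: Delta (payoff 4); vs Gamma: Alpha (payoff 8); vs Delta: Beta (payoff 8); vs Epsilon: Epsilon (payoff 6).
Firm B's best responses — vs Alpha: Gamma (payoff 5); vs Beta: Alpha (payoff 5); vs Gamma: Beta (payoff 6); vs Delta: Alpha (payoff 9); vs Epsilon: Beta (payoff 7).
The only mutual best response is (Alpha, Gamma); neither player gains by switching there.

(Alpha, Gamma)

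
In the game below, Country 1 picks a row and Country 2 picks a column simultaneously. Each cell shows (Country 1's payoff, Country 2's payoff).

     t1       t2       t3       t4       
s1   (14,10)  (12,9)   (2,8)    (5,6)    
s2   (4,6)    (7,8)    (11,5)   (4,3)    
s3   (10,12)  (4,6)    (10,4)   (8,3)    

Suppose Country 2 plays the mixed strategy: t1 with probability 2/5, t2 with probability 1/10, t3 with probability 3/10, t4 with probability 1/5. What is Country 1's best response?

s3

Country 1's best reply maximizes expected payoff against the mix.
s1: (2/5)·14 + (1/10)·12 + (3/10)·2 + (1/5)·5 = 42/5
s2: (2/5)·4 + (1/10)·7 + (3/10)·11 + (1/5)·4 = 32/5
s3: (2/5)·10 + (1/10)·4 + (3/10)·10 + (1/5)·8 = 9
Highest expected payoff is 9, from s3.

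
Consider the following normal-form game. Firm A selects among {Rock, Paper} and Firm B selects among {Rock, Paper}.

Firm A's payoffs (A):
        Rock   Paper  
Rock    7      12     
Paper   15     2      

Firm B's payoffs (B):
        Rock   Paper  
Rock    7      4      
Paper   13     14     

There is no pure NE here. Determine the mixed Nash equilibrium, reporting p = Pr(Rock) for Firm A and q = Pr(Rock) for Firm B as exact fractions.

p = 1/4, q = 5/9

Each player's mixing probability is pinned down by making the *other* player indifferent.
Firm B indifferent between Rock and Paper: p·7 + (1−p)·13 = p·4 + (1−p)·14 ⟹ 13 + (-6)p = 14 + (-10)p ⟹ p = 1/4.
Firm A indifferent between Rock and Paper: q·7 + (1−q)·12 = q·15 + (1−q)·2 ⟹ 12 + (-5)q = 2 + 13q ⟹ q = 5/9.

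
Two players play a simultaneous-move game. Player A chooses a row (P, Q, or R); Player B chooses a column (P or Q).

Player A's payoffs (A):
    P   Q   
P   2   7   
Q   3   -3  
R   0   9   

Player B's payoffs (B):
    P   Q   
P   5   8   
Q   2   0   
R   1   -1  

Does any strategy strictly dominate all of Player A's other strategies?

None

Check whether one of Player A's strategies beats all alternatives regardless of what the opponent does.
P is not dominant: against P, Q gives 3 > 2.
Q is not dominant: against Q, P gives 7 > -3.
R is not dominant: against P, P gives 2 > 0.
No single strategy is best against every opponent action.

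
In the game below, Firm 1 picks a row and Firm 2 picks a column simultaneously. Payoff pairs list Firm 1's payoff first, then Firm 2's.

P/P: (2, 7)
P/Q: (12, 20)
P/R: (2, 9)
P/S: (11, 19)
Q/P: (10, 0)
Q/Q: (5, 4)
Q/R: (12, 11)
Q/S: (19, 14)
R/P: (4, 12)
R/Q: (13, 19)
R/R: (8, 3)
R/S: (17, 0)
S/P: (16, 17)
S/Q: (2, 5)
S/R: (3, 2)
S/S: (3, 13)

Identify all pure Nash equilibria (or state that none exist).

(Q, S), (R, Q), and (S, P)

A profile is a Nash equilibrium when each player is best-responding to the other.
Firm 1's best responses — vs P: S (payoff 16); vs Q: R (payoff 13); vs R: Q (payoff 12); vs S: Q (payoff 19).
Firm 2's best responses — vs P: Q (payoff 20); vs Q: S (payoff 14); vs R: Q (payoff 19); vs S: P (payoff 17).
Mutual best responses occur at (Q, S), (R, Q), and (S, P); at each, neither player gains by switching.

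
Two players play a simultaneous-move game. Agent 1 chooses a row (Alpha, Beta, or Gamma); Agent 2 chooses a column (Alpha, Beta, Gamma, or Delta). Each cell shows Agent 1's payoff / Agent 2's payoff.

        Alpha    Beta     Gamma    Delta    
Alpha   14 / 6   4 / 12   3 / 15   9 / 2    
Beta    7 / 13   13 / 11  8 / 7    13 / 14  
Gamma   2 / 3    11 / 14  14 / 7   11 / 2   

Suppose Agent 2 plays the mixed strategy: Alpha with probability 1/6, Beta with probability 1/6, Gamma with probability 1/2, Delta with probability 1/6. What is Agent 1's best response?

Gamma

Compute Agent 1's expected payoff from each pure strategy against the given mix.
Alpha: (1/6)·14 + (1/6)·4 + (1/2)·3 + (1/6)·9 = 6
Beta: (1/6)·7 + (1/6)·13 + (1/2)·8 + (1/6)·13 = 19/2
Gamma: (1/6)·2 + (1/6)·11 + (1/2)·14 + (1/6)·11 = 11
Highest expected payoff is 11, from Gamma.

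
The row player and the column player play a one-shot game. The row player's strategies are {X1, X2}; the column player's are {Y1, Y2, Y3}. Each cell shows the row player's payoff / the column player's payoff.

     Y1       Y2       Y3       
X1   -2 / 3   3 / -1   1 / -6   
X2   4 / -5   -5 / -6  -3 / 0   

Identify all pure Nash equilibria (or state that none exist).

No pure-strategy Nash equilibrium

Find each player's best response to every opponent strategy; NE are the intersections.
The row player's best responses — vs Y1: X2 (payoff 4); vs Y2: X1 (payoff 3); vs Y3: X1 (payoff 1).
The column player's best responses — vs X1: Y1 (payoff 3); vs X2: Y3 (payoff 0).
No cell has both players best-responding. For instance, the row player's best reply to Y1 is X2, but against X2 the column player prefers Y3 over Y1.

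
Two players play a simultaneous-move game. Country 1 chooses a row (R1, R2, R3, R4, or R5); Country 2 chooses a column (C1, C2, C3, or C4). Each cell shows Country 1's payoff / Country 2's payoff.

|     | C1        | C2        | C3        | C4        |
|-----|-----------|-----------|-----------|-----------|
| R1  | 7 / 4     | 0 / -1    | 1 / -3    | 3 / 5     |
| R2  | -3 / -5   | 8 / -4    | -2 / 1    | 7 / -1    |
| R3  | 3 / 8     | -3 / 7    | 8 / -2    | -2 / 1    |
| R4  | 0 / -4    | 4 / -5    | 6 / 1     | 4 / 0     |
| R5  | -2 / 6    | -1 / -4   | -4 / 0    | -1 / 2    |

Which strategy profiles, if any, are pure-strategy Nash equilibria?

No pure-strategy Nash equilibrium

Check mutual best responses: a cell is a NE iff neither player can gain by unilaterally deviating.
Country 1's best responses — vs C1: R1 (payoff 7); vs C2: R2 (payoff 8); vs C3: R3 (payoff 8); vs C4: R2 (payoff 7).
Country 2's best responses — vs R1: C4 (payoff 5); vs R2: C3 (payoff 1); vs R3: C1 (payoff 8); vs R4: C3 (payoff 1); vs R5: C1 (payoff 6).
No cell has both players best-responding. For instance, Country 1's best reply to C4 is R2, but against R2 Country 2 prefers C3 over C4.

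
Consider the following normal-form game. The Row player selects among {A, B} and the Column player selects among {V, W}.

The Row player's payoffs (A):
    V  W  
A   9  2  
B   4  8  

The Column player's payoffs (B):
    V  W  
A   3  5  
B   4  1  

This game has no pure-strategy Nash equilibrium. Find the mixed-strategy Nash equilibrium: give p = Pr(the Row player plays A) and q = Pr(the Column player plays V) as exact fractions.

p = 3/5, q = 6/11

In a mixed NE each player is indifferent between their pure strategies, so the opponent's mix sets the indifference.
The Column player indifferent between V and W: p·3 + (1−p)·4 = p·5 + (1−p)·1 ⟹ 4 + (-1)p = 1 + 4p ⟹ p = 3/5.
The Row player indifferent between A and B: q·9 + (1−q)·2 = q·4 + (1−q)·8 ⟹ 2 + 7q = 8 + (-4)q ⟹ q = 6/11.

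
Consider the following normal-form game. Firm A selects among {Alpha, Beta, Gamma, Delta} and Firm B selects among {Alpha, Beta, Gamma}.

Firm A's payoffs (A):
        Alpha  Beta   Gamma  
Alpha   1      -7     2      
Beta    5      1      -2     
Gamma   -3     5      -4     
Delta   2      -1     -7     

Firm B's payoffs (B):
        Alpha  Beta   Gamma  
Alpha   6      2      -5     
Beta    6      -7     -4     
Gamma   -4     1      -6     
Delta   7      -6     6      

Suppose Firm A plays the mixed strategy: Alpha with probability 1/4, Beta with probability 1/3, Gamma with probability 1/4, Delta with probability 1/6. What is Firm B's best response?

Firm B's best reply maximizes expected payoff against the mix.
Alpha: (1/4)·6 + (1/3)·6 + (1/4)·(-4) + (1/6)·7 = 11/3
Beta: (1/4)·2 + (1/3)·(-7) + (1/4)·1 + (1/6)·(-6) = -31/12
Gamma: (1/4)·(-5) + (1/3)·(-4) + (1/4)·(-6) + (1/6)·6 = -37/12
Highest expected payoff is 11/3, from Alpha.

Alpha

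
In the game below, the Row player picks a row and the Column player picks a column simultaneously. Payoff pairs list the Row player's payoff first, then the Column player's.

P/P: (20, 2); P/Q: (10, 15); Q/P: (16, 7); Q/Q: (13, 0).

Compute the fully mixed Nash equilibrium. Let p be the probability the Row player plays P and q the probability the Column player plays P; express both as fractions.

p = 7/20, q = 3/7

Each player's mixing probability is pinned down by making the *other* player indifferent.
The Column player indifferent between P and Q: p·2 + (1−p)·7 = p·15 + (1−p)·0 ⟹ 7 + (-5)p = 0 + 15p ⟹ p = 7/20.
The Row player indifferent between P and Q: q·20 + (1−q)·10 = q·16 + (1−q)·13 ⟹ 10 + 10q = 13 + 3q ⟹ q = 3/7.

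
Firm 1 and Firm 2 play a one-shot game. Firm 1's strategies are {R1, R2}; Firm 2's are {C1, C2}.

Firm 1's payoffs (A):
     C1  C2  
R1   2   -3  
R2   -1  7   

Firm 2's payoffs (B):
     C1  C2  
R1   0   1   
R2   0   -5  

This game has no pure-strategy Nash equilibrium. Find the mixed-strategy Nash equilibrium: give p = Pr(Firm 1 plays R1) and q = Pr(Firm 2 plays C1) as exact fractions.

Each player's mixing probability is pinned down by making the *other* player indifferent.
Firm 2 indifferent between C1 and C2: p·0 + (1−p)·0 = p·1 + (1−p)·(-5) ⟹ 0 + 0p = (-5) + 6p ⟹ p = 5/6.
Firm 1 indifferent between R1 and R2: q·2 + (1−q)·(-3) = q·(-1) + (1−q)·7 ⟹ (-3) + 5q = 7 + (-8)q ⟹ q = 10/13.

p = 5/6, q = 10/13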